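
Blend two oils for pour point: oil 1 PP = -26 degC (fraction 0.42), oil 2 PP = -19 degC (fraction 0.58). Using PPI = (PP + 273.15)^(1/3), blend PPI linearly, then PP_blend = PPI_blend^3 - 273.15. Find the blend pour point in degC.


PPI_1 = (-26 + 273.15)^(1/3) = 6.275575
PPI_2 = (-19 + 273.15)^(1/3) = 6.334272
PPI_blend = 0.42 * 6.275575 + 0.58 * 6.334272 = 6.309619
PP_blend = 6.309619^3 - 273.15 = 251.1941 - 273.15 = -21.96

-21.96 degC


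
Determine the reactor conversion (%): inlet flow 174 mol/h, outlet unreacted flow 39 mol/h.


X = (F_in - F_out) / F_in * 100
Moles reacted = 174 - 39 = 135
X = 135 / 174 * 100
= 0.7759 * 100
= 77.59 %

77.59 %


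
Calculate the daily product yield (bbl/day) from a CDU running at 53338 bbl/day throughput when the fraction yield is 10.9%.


Crude throughput = 53338 bbl/day
Fraction yield = 10.9%
yield = throughput * fraction / 100
yield = 53338 * 10.9 / 100 = 5813.842

5813.842 bbl/day


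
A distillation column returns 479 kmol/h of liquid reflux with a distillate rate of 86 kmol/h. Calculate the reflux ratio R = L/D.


Reflux ratio definition: R = L / D (liquid returned / distillate withdrawn)
L = 479 kmol/h, D = 86 kmol/h
R = 479 / 86 = 5.570

5.570


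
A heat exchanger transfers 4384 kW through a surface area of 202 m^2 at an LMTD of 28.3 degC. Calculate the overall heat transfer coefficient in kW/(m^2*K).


From Q = U*A*LMTD, U = Q / (A * LMTD)
U = 4384 / (202 * 28.3) = 4384 / 5716.6 = 0.7669

0.7669 kW/(m^2*K)


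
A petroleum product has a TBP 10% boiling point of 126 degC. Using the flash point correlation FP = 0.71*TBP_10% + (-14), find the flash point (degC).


FP = 0.71 * 126 + (-14) = 75.46

75.46 degC


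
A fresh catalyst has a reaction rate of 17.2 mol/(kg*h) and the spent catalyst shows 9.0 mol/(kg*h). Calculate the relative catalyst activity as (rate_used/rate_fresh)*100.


Activity (%) = (rate_used / rate_fresh) * 100
rate_used = 9.0, rate_fresh = 17.2
= (9.0 / 17.2) * 100
= 0.5233 * 100 = 52.33

52.33 %


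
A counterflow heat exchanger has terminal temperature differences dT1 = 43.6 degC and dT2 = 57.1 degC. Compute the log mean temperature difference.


LMTD = (dT1 - dT2) / ln(dT1/dT2)
= (43.6 - 57.1) / ln(43.6 / 57.1) = -13.5 / -0.269747 = 50.05

50.05 degC


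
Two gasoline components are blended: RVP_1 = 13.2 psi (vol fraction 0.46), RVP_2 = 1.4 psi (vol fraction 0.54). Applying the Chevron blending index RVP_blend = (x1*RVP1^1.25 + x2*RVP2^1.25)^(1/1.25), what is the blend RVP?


Chevron index: RVP_blend = (sum xi*RVPi^1.25)^(1/1.25)
RVP^1.25 terms: 0.46 * 13.2^1.25 + 0.54 * 1.4^1.25 = 12.3961
RVP_blend = 12.3961^(1/1.25) = 7.493

7.493 psi


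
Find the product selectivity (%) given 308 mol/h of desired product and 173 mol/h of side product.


Selectivity = desired / (desired + undesired) * 100
Total products = 308 + 173 = 481 mol/h
S = 308 / 481 * 100
= 0.6403 * 100
= 64.03 %

64.03 %


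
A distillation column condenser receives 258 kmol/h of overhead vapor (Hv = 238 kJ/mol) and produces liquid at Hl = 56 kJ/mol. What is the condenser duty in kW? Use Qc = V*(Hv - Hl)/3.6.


Qc = 258 * (238 - 56) / 3.6 = 258 * 182 / 3.6 = 13040

13040 kW


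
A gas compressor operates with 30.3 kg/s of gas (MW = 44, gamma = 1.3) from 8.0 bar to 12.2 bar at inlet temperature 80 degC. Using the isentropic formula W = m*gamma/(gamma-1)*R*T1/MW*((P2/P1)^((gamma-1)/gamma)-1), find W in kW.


Isentropic work: W = m*(gamma/(gamma-1))*(R*T1/MW)*((P2/P1)^((gamma-1)/gamma) - 1)
T1 = 80 + 273.15 = 353.15 K
Pressure ratio = 12.2 / 8.0 = 1.525
Exponent = (1.3 - 1)/1.3 = 0.230769
(P2/P1)^exp - 1 = 1.525^0.230769 - 1 = 0.102283
W = 30.3 * 1.3 / 0.3 * 8.314 * 353.15 / 44 * 0.102283 = 896.2

896.2 kW


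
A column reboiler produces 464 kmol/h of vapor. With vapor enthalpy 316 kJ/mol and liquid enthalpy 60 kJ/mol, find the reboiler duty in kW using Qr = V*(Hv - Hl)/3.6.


Qr = 464 * (316 - 60) / 3.6 = 464 * 256 / 3.6 = 33000

33000 kW


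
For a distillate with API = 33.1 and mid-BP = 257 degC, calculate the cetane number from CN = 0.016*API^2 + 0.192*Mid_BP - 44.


CN = 0.016 * 33.1^2 + 0.192 * 257 - 44
CN = 17.52976 + 49.344 - 44 = 22.87376

22.87376


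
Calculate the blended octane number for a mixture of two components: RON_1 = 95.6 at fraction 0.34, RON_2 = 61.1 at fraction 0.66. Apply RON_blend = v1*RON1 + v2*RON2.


Linear blending: RON_blend = sum(vi * RONi)
Contribution 1: 0.34 * 95.6 = 32.504
Contribution 2: 0.66 * 61.1 = 40.326
RON_blend = 32.504 + 40.326 = 72.83

72.83


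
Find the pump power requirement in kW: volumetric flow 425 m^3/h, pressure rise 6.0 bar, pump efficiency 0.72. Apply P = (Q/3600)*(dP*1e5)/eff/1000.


Q = 425 / 3600 = 0.118056 m^3/s
P = 0.118056 * (6.0 * 1e5) / 0.72 / 1000 = 98.38

98.38 kW


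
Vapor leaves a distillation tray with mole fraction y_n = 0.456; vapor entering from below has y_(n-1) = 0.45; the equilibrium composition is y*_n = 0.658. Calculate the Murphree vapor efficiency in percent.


Murphree vapor efficiency: EMV = (y_n - y_(n-1)) / (y*_n - y_(n-1)) * 100
EMV = (0.456 - 0.45) / (0.658 - 0.45) * 100 = 0.006 / 0.208 * 100 = 2.885

2.885 %


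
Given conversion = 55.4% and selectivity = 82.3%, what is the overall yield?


Overall yield = conversion (%) * selectivity (%) / 100
Conversion = 55.4%, Selectivity = 82.3%
Y = 55.4 * 82.3 / 100
= 45.5942 %

45.5942 %


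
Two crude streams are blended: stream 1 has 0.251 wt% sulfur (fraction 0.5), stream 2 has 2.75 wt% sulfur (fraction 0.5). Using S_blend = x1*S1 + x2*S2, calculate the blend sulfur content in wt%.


Linear sulfur blending: S_blend = x1*S1 + x2*S2
Contribution 1: 0.5 * 0.251 = 0.1255 wt%
Contribution 2: 0.5 * 2.75 = 1.375 wt%
S_blend = 0.1255 + 1.375 = 1.5005

1.5005 wt%


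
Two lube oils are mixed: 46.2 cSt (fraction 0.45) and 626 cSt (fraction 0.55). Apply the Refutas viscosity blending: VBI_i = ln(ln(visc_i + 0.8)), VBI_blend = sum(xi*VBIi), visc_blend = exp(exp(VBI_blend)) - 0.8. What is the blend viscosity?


Refutas method: VBN_i = 14.534*ln(ln(visc_i + 0.8)) + 10.975, blended linearly by mass fraction; since VBN is linear in VBI_i = ln(ln(visc_i + 0.8)) and the fractions sum to 1, blend VBI directly: visc = exp(exp(VBI_blend)) - 0.8
VBI_1 = ln(ln(46.2 + 0.8)) = 1.34811
VBI_2 = ln(ln(626 + 0.8)) = 1.86263
VBI_blend = 0.45 * 1.34811 + 0.55 * 1.86263 = 1.6311
visc_blend = exp(exp(1.6311)) - 0.8 = 164.8

164.8 cSt


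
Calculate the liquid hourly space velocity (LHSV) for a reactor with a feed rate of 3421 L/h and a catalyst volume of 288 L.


LHSV = volumetric feed rate / catalyst volume
= 3421 L/h / 288 L
= 11.88 h^-1

11.88 h^-1


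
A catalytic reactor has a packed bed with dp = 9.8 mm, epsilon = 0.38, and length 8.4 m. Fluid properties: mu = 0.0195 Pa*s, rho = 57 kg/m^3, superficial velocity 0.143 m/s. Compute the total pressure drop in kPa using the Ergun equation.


dp = 9.8 mm = 0.0098 m
Viscous term = 150*0.0195*0.143*(1-0.38)^2 / (0.0098^2*0.38^3) = 30510
Inertial term = 1.75*57*0.143^2*(1-0.38) / (0.0098*0.38^3) = 2351.8
dP/L = 30510 + 2351.8 = 32861.8 Pa/m
dP = 32861.8 * 8.4 / 1000 = 276.0 kPa

276.0 kPa


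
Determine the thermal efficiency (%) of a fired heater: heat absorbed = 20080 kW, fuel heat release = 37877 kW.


Furnace efficiency = Q_absorbed / Q_fuel * 100
= 20080 / 37877 * 100 = 53.01

53.01 %


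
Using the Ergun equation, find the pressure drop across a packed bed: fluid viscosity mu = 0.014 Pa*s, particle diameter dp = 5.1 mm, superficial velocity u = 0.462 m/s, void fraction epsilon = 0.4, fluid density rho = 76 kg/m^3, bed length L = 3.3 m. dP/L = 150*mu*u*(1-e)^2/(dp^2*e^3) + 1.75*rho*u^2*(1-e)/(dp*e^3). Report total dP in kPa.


dp = 5.1 mm = 0.0051 m
Viscous term = 150*0.014*0.462*(1-0.4)^2 / (0.0051^2*0.4^3) = 209818
Inertial term = 1.75*76*0.462^2*(1-0.4) / (0.0051*0.4^3) = 52183.9
dP/L = 209818 + 52183.9 = 262002 Pa/m
dP = 262002 * 3.3 / 1000 = 864.6 kPa

864.6 kPa


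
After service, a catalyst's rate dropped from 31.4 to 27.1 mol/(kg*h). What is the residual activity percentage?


Activity (%) = (rate_used / rate_fresh) * 100
rate_used = 27.1, rate_fresh = 31.4
= (27.1 / 31.4) * 100
= 0.8631 * 100 = 86.31

86.31 %


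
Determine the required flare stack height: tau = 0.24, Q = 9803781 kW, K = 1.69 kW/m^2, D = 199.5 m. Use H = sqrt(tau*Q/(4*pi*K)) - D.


tau*Q/(4*pi*K) = 0.24 * 9803781 / (4 * pi * 1.69) = 110792
sqrt(110792) = 332.854
H = 332.854 - 199.5 = 133.4

133.4 m


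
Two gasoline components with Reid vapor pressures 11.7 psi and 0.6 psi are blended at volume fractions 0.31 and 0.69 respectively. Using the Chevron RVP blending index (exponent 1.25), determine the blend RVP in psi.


Chevron index: RVP_blend = (sum xi*RVPi^1.25)^(1/1.25)
RVP^1.25 terms: 0.31 * 11.7^1.25 + 0.69 * 0.6^1.25 = 7.07238
RVP_blend = 7.07238^(1/1.25) = 4.782

4.782 psi


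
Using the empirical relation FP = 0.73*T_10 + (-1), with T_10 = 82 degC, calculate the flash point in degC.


FP = 0.73 * 82 + (-1) = 58.86

58.86 degC


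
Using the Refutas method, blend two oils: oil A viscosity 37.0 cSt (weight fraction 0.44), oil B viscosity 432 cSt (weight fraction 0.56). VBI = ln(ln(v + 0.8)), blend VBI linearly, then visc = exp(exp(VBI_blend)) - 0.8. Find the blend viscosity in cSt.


Refutas method: VBN_i = 14.534*ln(ln(visc_i + 0.8)) + 10.975, blended linearly by mass fraction; since VBN is linear in VBI_i = ln(ln(visc_i + 0.8)) and the fractions sum to 1, blend VBI directly: visc = exp(exp(VBI_blend)) - 0.8
VBI_1 = ln(ln(37.0 + 0.8)) = 1.28987
VBI_2 = ln(ln(432 + 0.8)) = 1.8034
VBI_blend = 0.44 * 1.28987 + 0.56 * 1.8034 = 1.57745
visc_blend = exp(exp(1.57745)) - 0.8 = 126.0

126.0 cSt


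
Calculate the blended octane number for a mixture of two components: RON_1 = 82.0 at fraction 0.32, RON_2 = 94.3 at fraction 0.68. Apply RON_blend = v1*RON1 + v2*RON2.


Linear blending: RON_blend = sum(vi * RONi)
Contribution 1: 0.32 * 82.0 = 26.24
Contribution 2: 0.68 * 94.3 = 64.124
RON_blend = 26.24 + 64.124 = 90.364

90.364


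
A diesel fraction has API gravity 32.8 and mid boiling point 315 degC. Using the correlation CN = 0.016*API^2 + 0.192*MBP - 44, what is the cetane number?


CN = 0.016 * 32.8^2 + 0.192 * 315 - 44
CN = 17.21344 + 60.48 - 44 = 33.69344

33.69344


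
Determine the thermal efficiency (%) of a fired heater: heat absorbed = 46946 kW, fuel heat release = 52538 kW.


Furnace efficiency = Q_absorbed / Q_fuel * 100
= 46946 / 52538 * 100 = 89.36

89.36 %


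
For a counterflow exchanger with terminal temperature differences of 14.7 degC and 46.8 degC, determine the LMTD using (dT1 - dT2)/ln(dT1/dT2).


LMTD = (dT1 - dT2) / ln(dT1/dT2)
= (14.7 - 46.8) / ln(14.7 / 46.8) = -32.1 / -1.15804 = 27.72

27.72 degC


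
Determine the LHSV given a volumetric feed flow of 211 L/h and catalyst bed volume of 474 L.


LHSV = volumetric feed rate / catalyst volume
= 211 L/h / 474 L
= 0.4451 h^-1

0.4451 h^-1


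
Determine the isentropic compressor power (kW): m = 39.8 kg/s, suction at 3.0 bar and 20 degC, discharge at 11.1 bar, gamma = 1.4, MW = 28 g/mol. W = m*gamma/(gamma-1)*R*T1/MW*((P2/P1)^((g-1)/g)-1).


Isentropic work: W = m*(gamma/(gamma-1))*(R*T1/MW)*((P2/P1)^((gamma-1)/gamma) - 1)
T1 = 20 + 273.15 = 293.15 K
Pressure ratio = 11.1 / 3.0 = 3.7
Exponent = (1.4 - 1)/1.4 = 0.285714
(P2/P1)^exp - 1 = 3.7^0.285714 - 1 = 0.45326
W = 39.8 * 1.4 / 0.4 * 8.314 * 293.15 / 28 * 0.45326 = 5496

5496 kW


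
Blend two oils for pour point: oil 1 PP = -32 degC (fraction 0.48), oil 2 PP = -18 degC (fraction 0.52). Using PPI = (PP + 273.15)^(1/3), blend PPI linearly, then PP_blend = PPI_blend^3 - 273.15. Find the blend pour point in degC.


PPI_1 = (-32 + 273.15)^(1/3) = 6.224375
PPI_2 = (-18 + 273.15)^(1/3) = 6.342569
PPI_blend = 0.48 * 6.224375 + 0.52 * 6.342569 = 6.285836
PP_blend = 6.285836^3 - 273.15 = 248.3643 - 273.15 = -24.79

-24.79 degC


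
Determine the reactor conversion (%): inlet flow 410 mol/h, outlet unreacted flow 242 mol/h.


X = (F_in - F_out) / F_in * 100
Moles reacted = 410 - 242 = 168
X = 168 / 410 * 100
= 0.4098 * 100
= 40.98 %

40.98 %


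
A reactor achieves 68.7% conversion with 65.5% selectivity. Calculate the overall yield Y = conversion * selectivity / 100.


Overall yield = conversion (%) * selectivity (%) / 100
Conversion = 68.7%, Selectivity = 65.5%
Y = 68.7 * 65.5 / 100
= 44.9985 %

44.9985 %


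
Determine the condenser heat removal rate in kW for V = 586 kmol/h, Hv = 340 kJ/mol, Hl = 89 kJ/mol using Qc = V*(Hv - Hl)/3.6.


Qc = 586 * (340 - 89) / 3.6 = 586 * 251 / 3.6 = 40860

40860 kW


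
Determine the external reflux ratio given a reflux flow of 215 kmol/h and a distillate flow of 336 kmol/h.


Reflux ratio definition: R = L / D (liquid returned / distillate withdrawn)
L = 215 kmol/h, D = 336 kmol/h
R = 215 / 336 = 0.6399

0.6399


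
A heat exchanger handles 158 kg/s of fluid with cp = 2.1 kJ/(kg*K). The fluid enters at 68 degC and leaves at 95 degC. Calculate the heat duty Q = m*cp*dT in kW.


Q = m_dot * cp * delta_T
delta_T = 95 - 68 = 27 K
Q = 158 * 2.1 * 27
= 331.8 * 27
= 8958.6 kW

8958.6 kW


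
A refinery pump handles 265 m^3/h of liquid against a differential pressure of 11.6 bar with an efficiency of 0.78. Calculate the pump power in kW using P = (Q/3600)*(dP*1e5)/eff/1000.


Q = 265 / 3600 = 0.0736111 m^3/s
P = 0.0736111 * (11.6 * 1e5) / 0.78 / 1000 = 109.5

109.5 kW


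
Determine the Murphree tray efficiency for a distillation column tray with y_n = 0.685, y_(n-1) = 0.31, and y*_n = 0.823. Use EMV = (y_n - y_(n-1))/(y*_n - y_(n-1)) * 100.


Murphree vapor efficiency: EMV = (y_n - y_(n-1)) / (y*_n - y_(n-1)) * 100
EMV = (0.685 - 0.31) / (0.823 - 0.31) * 100 = 0.375 / 0.513 * 100 = 73.10

73.10 %


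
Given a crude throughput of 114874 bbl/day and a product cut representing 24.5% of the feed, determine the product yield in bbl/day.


Crude throughput = 114874 bbl/day
Fraction yield = 24.5%
yield = throughput * fraction / 100
yield = 114874 * 24.5 / 100 = 28144.13

28144.13 bbl/day


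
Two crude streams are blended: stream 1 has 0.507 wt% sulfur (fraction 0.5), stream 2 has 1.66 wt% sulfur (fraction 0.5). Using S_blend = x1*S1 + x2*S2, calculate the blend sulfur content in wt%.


Linear sulfur blending: S_blend = x1*S1 + x2*S2
Contribution 1: 0.5 * 0.507 = 0.2535 wt%
Contribution 2: 0.5 * 1.66 = 0.83 wt%
S_blend = 0.2535 + 0.83 = 1.0835

1.0835 wt%


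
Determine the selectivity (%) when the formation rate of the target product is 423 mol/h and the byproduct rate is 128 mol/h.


Selectivity = desired / (desired + undesired) * 100
Total products = 423 + 128 = 551 mol/h
S = 423 / 551 * 100
= 0.7677 * 100
= 76.77 %

76.77 %


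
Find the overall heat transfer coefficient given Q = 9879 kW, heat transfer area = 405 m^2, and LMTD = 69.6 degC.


From Q = U*A*LMTD, U = Q / (A * LMTD)
U = 9879 / (405 * 69.6) = 9879 / 28188 = 0.3505

0.3505 kW/(m^2*K)


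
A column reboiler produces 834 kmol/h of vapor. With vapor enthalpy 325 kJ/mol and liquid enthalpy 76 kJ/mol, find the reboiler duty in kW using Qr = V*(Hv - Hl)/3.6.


Qr = 834 * (325 - 76) / 3.6 = 834 * 249 / 3.6 = 57680

57680 kW


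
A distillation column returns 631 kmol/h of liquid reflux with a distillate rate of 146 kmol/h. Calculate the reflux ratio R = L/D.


Reflux ratio definition: R = L / D (liquid returned / distillate withdrawn)
L = 631 kmol/h, D = 146 kmol/h
R = 631 / 146 = 4.322

4.322


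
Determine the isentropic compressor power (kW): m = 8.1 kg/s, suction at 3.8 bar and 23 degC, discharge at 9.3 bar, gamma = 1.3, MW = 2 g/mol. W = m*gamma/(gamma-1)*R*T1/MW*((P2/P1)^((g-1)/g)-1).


Isentropic work: W = m*(gamma/(gamma-1))*(R*T1/MW)*((P2/P1)^((gamma-1)/gamma) - 1)
T1 = 23 + 273.15 = 296.15 K
Pressure ratio = 9.3 / 3.8 = 2.44737
Exponent = (1.3 - 1)/1.3 = 0.230769
(P2/P1)^exp - 1 = 2.44737^0.230769 - 1 = 0.229419
W = 8.1 * 1.3 / 0.3 * 8.314 * 296.15 / 2 * 0.229419 = 9914

9914 kW


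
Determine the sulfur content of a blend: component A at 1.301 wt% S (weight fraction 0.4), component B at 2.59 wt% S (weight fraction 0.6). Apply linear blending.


Linear sulfur blending: S_blend = x1*S1 + x2*S2
Contribution 1: 0.4 * 1.301 = 0.5204 wt%
Contribution 2: 0.6 * 2.59 = 1.554 wt%
S_blend = 0.5204 + 1.554 = 2.0744

2.0744 wt%


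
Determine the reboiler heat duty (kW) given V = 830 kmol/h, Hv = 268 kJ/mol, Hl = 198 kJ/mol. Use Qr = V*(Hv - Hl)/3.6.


Qr = 830 * (268 - 198) / 3.6 = 830 * 70 / 3.6 = 16140

16140 kW


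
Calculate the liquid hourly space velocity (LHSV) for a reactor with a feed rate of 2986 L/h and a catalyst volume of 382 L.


LHSV = volumetric feed rate / catalyst volume
= 2986 L/h / 382 L
= 7.817 h^-1

7.817 h^-1


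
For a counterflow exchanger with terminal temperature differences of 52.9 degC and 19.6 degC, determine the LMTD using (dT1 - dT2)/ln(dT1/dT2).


LMTD = (dT1 - dT2) / ln(dT1/dT2)
= (52.9 - 19.6) / ln(52.9 / 19.6) = 33.3 / 0.992874 = 33.54

33.54 degC


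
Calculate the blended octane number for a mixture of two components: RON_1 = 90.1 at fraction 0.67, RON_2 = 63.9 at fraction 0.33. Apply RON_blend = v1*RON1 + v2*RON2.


Linear blending: RON_blend = sum(vi * RONi)
Contribution 1: 0.67 * 90.1 = 60.367
Contribution 2: 0.33 * 63.9 = 21.087
RON_blend = 60.367 + 21.087 = 81.454

81.454


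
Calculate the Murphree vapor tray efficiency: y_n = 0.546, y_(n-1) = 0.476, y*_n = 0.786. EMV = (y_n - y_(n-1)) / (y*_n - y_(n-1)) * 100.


Murphree vapor efficiency: EMV = (y_n - y_(n-1)) / (y*_n - y_(n-1)) * 100
EMV = (0.546 - 0.476) / (0.786 - 0.476) * 100 = 0.07 / 0.31 * 100 = 22.58

22.58 %


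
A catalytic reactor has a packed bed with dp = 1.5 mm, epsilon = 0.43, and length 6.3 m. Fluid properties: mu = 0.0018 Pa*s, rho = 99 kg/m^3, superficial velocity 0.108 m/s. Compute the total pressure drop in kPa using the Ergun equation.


dp = 1.5 mm = 0.0015 m
Viscous term = 150*0.0018*0.108*(1-0.43)^2 / (0.0015^2*0.43^3) = 52960.2
Inertial term = 1.75*99*0.108^2*(1-0.43) / (0.0015*0.43^3) = 9658.26
dP/L = 52960.2 + 9658.26 = 62618.5 Pa/m
dP = 62618.5 * 6.3 / 1000 = 394.5 kPa

394.5 kPa


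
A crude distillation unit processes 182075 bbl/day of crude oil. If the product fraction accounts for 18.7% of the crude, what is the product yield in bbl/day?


Crude throughput = 182075 bbl/day
Fraction yield = 18.7%
yield = throughput * fraction / 100
yield = 182075 * 18.7 / 100 = 34048.025

34048.025 bbl/day


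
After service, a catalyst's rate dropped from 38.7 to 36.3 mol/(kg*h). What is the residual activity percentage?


Activity (%) = (rate_used / rate_fresh) * 100
rate_used = 36.3, rate_fresh = 38.7
= (36.3 / 38.7) * 100
= 0.9380 * 100 = 93.80

93.80 %


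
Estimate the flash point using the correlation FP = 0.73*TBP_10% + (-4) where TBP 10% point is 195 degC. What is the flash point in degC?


FP = 0.73 * 195 + (-4) = 138.35

138.35 degC


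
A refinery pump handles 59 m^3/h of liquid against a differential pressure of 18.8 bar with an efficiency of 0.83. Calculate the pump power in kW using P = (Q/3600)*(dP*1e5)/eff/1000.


Q = 59 / 3600 = 0.0163889 m^3/s
P = 0.0163889 * (18.8 * 1e5) / 0.83 / 1000 = 37.12

37.12 kW


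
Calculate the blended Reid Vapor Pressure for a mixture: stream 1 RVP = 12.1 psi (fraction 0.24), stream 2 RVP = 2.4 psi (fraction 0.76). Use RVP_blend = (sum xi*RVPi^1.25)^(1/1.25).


Chevron index: RVP_blend = (sum xi*RVPi^1.25)^(1/1.25)
RVP^1.25 terms: 0.24 * 12.1^1.25 + 0.76 * 2.4^1.25 = 7.68645
RVP_blend = 7.68645^(1/1.25) = 5.112

5.112 psi


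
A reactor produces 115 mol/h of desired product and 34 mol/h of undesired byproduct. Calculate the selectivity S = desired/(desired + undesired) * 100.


Selectivity = desired / (desired + undesired) * 100
Total products = 115 + 34 = 149 mol/h
S = 115 / 149 * 100
= 0.7718 * 100
= 77.18 %

77.18 %


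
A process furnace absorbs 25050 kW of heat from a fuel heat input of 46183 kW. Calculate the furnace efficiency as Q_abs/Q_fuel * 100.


Furnace efficiency = Q_absorbed / Q_fuel * 100
= 25050 / 46183 * 100 = 54.24

54.24 %


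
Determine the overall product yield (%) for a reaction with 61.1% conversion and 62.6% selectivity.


Overall yield = conversion (%) * selectivity (%) / 100
Conversion = 61.1%, Selectivity = 62.6%
Y = 61.1 * 62.6 / 100
= 38.2486 %

38.2486 %


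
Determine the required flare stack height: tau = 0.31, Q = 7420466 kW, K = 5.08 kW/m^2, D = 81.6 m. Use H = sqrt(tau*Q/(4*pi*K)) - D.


tau*Q/(4*pi*K) = 0.31 * 7420466 / (4 * pi * 5.08) = 36034.6
sqrt(36034.6) = 189.828
H = 189.828 - 81.6 = 108.2

108.2 m


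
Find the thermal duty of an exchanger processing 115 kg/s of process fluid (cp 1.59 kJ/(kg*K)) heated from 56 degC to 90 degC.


Q = m_dot * cp * delta_T
delta_T = 90 - 56 = 34 K
Q = 115 * 1.59 * 34
= 182.85 * 34
= 6216.9 kW

6216.9 kW


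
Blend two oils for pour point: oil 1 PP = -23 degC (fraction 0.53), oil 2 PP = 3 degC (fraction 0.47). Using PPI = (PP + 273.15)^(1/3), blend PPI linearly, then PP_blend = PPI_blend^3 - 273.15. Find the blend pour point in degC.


PPI_1 = (-23 + 273.15)^(1/3) = 6.300865
PPI_2 = (3 + 273.15)^(1/3) = 6.512009
PPI_blend = 0.53 * 6.300865 + 0.47 * 6.512009 = 6.400103
PP_blend = 6.400103^3 - 273.15 = 262.1567 - 273.15 = -10.99

-10.99 degC


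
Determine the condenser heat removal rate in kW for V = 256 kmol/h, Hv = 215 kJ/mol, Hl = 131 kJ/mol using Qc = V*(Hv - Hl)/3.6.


Qc = 256 * (215 - 131) / 3.6 = 256 * 84 / 3.6 = 5973

5973 kW


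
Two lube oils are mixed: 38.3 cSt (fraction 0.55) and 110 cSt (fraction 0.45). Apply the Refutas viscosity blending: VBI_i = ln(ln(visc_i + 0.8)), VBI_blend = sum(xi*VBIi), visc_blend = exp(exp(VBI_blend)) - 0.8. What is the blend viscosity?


Refutas method: VBN_i = 14.534*ln(ln(visc_i + 0.8)) + 10.975, blended linearly by mass fraction; since VBN is linear in VBI_i = ln(ln(visc_i + 0.8)) and the fractions sum to 1, blend VBI directly: visc = exp(exp(VBI_blend)) - 0.8
VBI_1 = ln(ln(38.3 + 0.8)) = 1.29913
VBI_2 = ln(ln(110 + 0.8)) = 1.54921
VBI_blend = 0.55 * 1.29913 + 0.45 * 1.54921 = 1.41167
visc_blend = exp(exp(1.41167)) - 0.8 = 59.71

59.71 cSt


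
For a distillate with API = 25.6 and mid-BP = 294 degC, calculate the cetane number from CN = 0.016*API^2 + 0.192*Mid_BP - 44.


CN = 0.016 * 25.6^2 + 0.192 * 294 - 44
CN = 10.48576 + 56.448 - 44 = 22.93376

22.93376


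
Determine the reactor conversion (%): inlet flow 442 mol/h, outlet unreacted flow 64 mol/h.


X = (F_in - F_out) / F_in * 100
Moles reacted = 442 - 64 = 378
X = 378 / 442 * 100
= 0.8552 * 100
= 85.52 %

85.52 %


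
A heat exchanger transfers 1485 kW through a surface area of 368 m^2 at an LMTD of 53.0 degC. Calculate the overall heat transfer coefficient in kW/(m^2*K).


From Q = U*A*LMTD, U = Q / (A * LMTD)
U = 1485 / (368 * 53.0) = 1485 / 19504 = 0.07614

0.07614 kW/(m^2*K)


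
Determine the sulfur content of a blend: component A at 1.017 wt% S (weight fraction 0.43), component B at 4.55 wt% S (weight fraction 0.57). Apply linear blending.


Linear sulfur blending: S_blend = x1*S1 + x2*S2
Contribution 1: 0.43 * 1.017 = 0.43731 wt%
Contribution 2: 0.57 * 4.55 = 2.5935 wt%
S_blend = 0.43731 + 2.5935 = 3.03081

3.03081 wt%


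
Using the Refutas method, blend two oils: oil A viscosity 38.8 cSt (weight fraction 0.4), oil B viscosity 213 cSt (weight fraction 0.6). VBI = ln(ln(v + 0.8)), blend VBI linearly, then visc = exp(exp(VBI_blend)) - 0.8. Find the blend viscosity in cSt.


Refutas method: VBN_i = 14.534*ln(ln(visc_i + 0.8)) + 10.975, blended linearly by mass fraction; since VBN is linear in VBI_i = ln(ln(visc_i + 0.8)) and the fractions sum to 1, blend VBI directly: visc = exp(exp(VBI_blend)) - 0.8
VBI_1 = ln(ln(38.8 + 0.8)) = 1.30259
VBI_2 = ln(ln(213 + 0.8)) = 1.6799
VBI_blend = 0.4 * 1.30259 + 0.6 * 1.6799 = 1.52898
visc_blend = exp(exp(1.52898)) - 0.8 = 100.0

100.0 cSt


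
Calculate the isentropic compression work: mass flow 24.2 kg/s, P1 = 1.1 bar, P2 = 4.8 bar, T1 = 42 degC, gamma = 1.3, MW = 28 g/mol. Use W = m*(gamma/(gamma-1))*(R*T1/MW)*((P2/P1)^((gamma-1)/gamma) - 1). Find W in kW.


Isentropic work: W = m*(gamma/(gamma-1))*(R*T1/MW)*((P2/P1)^((gamma-1)/gamma) - 1)
T1 = 42 + 273.15 = 315.15 K
Pressure ratio = 4.8 / 1.1 = 4.36364
Exponent = (1.3 - 1)/1.3 = 0.230769
(P2/P1)^exp - 1 = 4.36364^0.230769 - 1 = 0.404938
W = 24.2 * 1.3 / 0.3 * 8.314 * 315.15 / 28 * 0.404938 = 3974

3974 kW


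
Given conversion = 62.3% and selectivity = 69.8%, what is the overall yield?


Overall yield = conversion (%) * selectivity (%) / 100
Conversion = 62.3%, Selectivity = 69.8%
Y = 62.3 * 69.8 / 100
= 43.4854 %

43.4854 %


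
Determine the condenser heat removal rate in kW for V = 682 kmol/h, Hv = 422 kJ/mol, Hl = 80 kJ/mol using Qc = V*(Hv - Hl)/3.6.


Qc = 682 * (422 - 80) / 3.6 = 682 * 342 / 3.6 = 64790

64790 kW


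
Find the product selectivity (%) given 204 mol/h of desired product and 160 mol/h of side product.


Selectivity = desired / (desired + undesired) * 100
Total products = 204 + 160 = 364 mol/h
S = 204 / 364 * 100
= 0.5604 * 100
= 56.04 %

56.04 %


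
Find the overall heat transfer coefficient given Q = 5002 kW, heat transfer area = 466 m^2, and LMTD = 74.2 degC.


From Q = U*A*LMTD, U = Q / (A * LMTD)
U = 5002 / (466 * 74.2) = 5002 / 34577.2 = 0.1447

0.1447 kW/(m^2*K)


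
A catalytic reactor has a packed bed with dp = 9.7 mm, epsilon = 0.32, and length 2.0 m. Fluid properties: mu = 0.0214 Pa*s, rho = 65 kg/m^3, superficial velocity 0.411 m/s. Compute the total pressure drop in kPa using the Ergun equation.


dp = 9.7 mm = 0.0097 m
Viscous term = 150*0.0214*0.411*(1-0.32)^2 / (0.0097^2*0.32^3) = 197866
Inertial term = 1.75*65*0.411^2*(1-0.32) / (0.0097*0.32^3) = 41107.6
dP/L = 197866 + 41107.6 = 238974 Pa/m
dP = 238974 * 2.0 / 1000 = 477.9 kPa

477.9 kPa


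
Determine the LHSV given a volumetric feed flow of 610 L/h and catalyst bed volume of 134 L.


LHSV = volumetric feed rate / catalyst volume
= 610 L/h / 134 L
= 4.552 h^-1

4.552 h^-1


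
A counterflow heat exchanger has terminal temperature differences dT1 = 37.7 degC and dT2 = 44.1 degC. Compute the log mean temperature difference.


LMTD = (dT1 - dT2) / ln(dT1/dT2)
= (37.7 - 44.1) / ln(37.7 / 44.1) = -6.4 / -0.1568 = 40.82

40.82 degC


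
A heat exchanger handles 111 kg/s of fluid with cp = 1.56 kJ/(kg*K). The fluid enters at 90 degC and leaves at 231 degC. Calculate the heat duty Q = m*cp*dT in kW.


Q = m_dot * cp * delta_T
delta_T = 231 - 90 = 141 K
Q = 111 * 1.56 * 141
= 173.16 * 141
= 24415.56 kW

24415.56 kW


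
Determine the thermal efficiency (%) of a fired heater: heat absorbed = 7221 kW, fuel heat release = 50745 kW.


Furnace efficiency = Q_absorbed / Q_fuel * 100
= 7221 / 50745 * 100 = 14.23

14.23 %


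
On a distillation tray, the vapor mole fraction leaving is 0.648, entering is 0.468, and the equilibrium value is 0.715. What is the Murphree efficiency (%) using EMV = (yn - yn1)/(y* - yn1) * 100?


Murphree vapor efficiency: EMV = (y_n - y_(n-1)) / (y*_n - y_(n-1)) * 100
EMV = (0.648 - 0.468) / (0.715 - 0.468) * 100 = 0.18 / 0.247 * 100 = 72.87

72.87 %


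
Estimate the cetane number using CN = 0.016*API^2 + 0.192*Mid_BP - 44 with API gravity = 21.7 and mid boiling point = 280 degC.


CN = 0.016 * 21.7^2 + 0.192 * 280 - 44
CN = 7.53424 + 53.76 - 44 = 17.29424

17.29424


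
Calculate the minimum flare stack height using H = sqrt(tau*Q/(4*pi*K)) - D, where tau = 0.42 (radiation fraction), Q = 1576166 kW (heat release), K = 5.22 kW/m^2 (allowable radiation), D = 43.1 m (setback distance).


tau*Q/(4*pi*K) = 0.42 * 1576166 / (4 * pi * 5.22) = 10091.9
sqrt(10091.9) = 100.458
H = 100.458 - 43.1 = 57.36

57.36 m


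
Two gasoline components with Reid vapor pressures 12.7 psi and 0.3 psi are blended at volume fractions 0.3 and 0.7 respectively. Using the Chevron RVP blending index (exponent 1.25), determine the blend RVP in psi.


Chevron index: RVP_blend = (sum xi*RVPi^1.25)^(1/1.25)
RVP^1.25 terms: 0.3 * 12.7^1.25 + 0.7 * 0.3^1.25 = 7.34785
RVP_blend = 7.34785^(1/1.25) = 4.931

4.931 psi


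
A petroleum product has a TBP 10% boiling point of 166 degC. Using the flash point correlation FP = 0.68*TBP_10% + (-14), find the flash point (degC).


FP = 0.68 * 166 + (-14) = 98.88

98.88 degC


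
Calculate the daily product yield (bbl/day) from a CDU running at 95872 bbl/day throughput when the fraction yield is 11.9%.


Crude throughput = 95872 bbl/day
Fraction yield = 11.9%
yield = throughput * fraction / 100
yield = 95872 * 11.9 / 100 = 11408.768

11408.768 bbl/day


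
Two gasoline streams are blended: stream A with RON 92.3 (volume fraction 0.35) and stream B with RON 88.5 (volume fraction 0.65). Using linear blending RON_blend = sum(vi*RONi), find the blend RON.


Linear blending: RON_blend = sum(vi * RONi)
Contribution 1: 0.35 * 92.3 = 32.305
Contribution 2: 0.65 * 88.5 = 57.525
RON_blend = 32.305 + 57.525 = 89.83

89.83


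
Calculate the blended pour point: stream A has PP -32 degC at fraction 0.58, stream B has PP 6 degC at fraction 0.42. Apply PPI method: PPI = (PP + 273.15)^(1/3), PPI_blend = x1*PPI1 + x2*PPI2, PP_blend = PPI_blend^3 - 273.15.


PPI_1 = (-32 + 273.15)^(1/3) = 6.224375
PPI_2 = (6 + 273.15)^(1/3) = 6.535506
PPI_blend = 0.58 * 6.224375 + 0.42 * 6.535506 = 6.35505
PP_blend = 6.35505^3 - 273.15 = 256.6592 - 273.15 = -16.49

-16.49 degC


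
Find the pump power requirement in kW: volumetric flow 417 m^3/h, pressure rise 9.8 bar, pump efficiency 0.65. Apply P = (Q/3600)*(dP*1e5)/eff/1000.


Q = 417 / 3600 = 0.115833 m^3/s
P = 0.115833 * (9.8 * 1e5) / 0.65 / 1000 = 174.6

174.6 kW


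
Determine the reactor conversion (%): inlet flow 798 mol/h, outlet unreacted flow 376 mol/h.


X = (F_in - F_out) / F_in * 100
Moles reacted = 798 - 376 = 422
X = 422 / 798 * 100
= 0.5288 * 100
= 52.88 %

52.88 %


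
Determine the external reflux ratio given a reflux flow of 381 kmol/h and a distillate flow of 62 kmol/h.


Reflux ratio definition: R = L / D (liquid returned / distillate withdrawn)
L = 381 kmol/h, D = 62 kmol/h
R = 381 / 62 = 6.145

6.145


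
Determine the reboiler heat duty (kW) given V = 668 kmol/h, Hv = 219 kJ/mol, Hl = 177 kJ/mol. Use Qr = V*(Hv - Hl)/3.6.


Qr = 668 * (219 - 177) / 3.6 = 668 * 42 / 3.6 = 7793

7793 kW


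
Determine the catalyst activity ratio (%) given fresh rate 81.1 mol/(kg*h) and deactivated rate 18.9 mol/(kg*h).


Activity (%) = (rate_used / rate_fresh) * 100
rate_used = 18.9, rate_fresh = 81.1
= (18.9 / 81.1) * 100
= 0.2330 * 100 = 23.30

23.30 %


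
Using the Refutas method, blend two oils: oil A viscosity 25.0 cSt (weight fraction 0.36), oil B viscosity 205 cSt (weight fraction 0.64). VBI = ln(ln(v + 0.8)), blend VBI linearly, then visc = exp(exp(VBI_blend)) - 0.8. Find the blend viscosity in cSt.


Refutas method: VBN_i = 14.534*ln(ln(visc_i + 0.8)) + 10.975, blended linearly by mass fraction; since VBN is linear in VBI_i = ln(ln(visc_i + 0.8)) and the fractions sum to 1, blend VBI directly: visc = exp(exp(VBI_blend)) - 0.8
VBI_1 = ln(ln(25.0 + 0.8)) = 1.17877
VBI_2 = ln(ln(205 + 0.8)) = 1.67277
VBI_blend = 0.36 * 1.17877 + 0.64 * 1.67277 = 1.49493
visc_blend = exp(exp(1.49493)) - 0.8 = 85.60

85.60 cSt


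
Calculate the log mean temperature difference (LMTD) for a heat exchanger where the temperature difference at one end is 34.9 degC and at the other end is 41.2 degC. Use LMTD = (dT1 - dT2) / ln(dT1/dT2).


LMTD = (dT1 - dT2) / ln(dT1/dT2)
= (34.9 - 41.2) / ln(34.9 / 41.2) = -6.3 / -0.165951 = 37.96

37.96 degC


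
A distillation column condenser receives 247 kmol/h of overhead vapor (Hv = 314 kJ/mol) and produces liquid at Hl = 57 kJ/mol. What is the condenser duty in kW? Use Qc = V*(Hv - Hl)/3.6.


Qc = 247 * (314 - 57) / 3.6 = 247 * 257 / 3.6 = 17630

17630 kW


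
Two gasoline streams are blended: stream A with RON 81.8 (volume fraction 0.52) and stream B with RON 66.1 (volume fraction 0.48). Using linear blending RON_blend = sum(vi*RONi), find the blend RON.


Linear blending: RON_blend = sum(vi * RONi)
Contribution 1: 0.52 * 81.8 = 42.536
Contribution 2: 0.48 * 66.1 = 31.728
RON_blend = 42.536 + 31.728 = 74.264

74.264


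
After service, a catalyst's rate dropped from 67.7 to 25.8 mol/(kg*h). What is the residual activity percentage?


Activity (%) = (rate_used / rate_fresh) * 100
rate_used = 25.8, rate_fresh = 67.7
= (25.8 / 67.7) * 100
= 0.3811 * 100 = 38.11

38.11 %


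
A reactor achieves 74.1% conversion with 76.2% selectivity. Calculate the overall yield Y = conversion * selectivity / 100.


Overall yield = conversion (%) * selectivity (%) / 100
Conversion = 74.1%, Selectivity = 76.2%
Y = 74.1 * 76.2 / 100
= 56.4642 %

56.4642 %


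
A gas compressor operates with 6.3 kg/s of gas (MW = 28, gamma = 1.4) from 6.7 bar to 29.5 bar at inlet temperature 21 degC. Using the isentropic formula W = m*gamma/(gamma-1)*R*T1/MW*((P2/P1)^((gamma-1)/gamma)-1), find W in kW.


Isentropic work: W = m*(gamma/(gamma-1))*(R*T1/MW)*((P2/P1)^((gamma-1)/gamma) - 1)
T1 = 21 + 273.15 = 294.15 K
Pressure ratio = 29.5 / 6.7 = 4.40299
Exponent = (1.4 - 1)/1.4 = 0.285714
(P2/P1)^exp - 1 = 4.40299^0.285714 - 1 = 0.527312
W = 6.3 * 1.4 / 0.4 * 8.314 * 294.15 / 28 * 0.527312 = 1016

1016 kW


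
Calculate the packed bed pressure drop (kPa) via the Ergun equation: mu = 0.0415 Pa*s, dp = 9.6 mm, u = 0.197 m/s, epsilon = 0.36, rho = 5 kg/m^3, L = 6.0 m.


dp = 9.6 mm = 0.0096 m
Viscous term = 150*0.0415*0.197*(1-0.36)^2 / (0.0096^2*0.36^3) = 116820
Inertial term = 1.75*5*0.197^2*(1-0.36) / (0.0096*0.36^3) = 485.223
dP/L = 116820 + 485.223 = 117305 Pa/m
dP = 117305 * 6.0 / 1000 = 703.8 kPa

703.8 kPa


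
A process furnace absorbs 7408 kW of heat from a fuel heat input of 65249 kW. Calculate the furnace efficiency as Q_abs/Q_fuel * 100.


Furnace efficiency = Q_absorbed / Q_fuel * 100
= 7408 / 65249 * 100 = 11.35

11.35 %


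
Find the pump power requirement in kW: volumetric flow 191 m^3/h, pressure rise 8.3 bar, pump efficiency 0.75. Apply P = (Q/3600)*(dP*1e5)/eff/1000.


Q = 191 / 3600 = 0.0530556 m^3/s
P = 0.0530556 * (8.3 * 1e5) / 0.75 / 1000 = 58.71

58.71 kW


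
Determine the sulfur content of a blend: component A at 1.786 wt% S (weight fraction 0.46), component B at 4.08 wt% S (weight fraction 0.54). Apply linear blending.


Linear sulfur blending: S_blend = x1*S1 + x2*S2
Contribution 1: 0.46 * 1.786 = 0.82156 wt%
Contribution 2: 0.54 * 4.08 = 2.2032 wt%
S_blend = 0.82156 + 2.2032 = 3.02476

3.02476 wt%


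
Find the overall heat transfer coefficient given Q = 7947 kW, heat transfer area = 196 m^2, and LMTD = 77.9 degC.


From Q = U*A*LMTD, U = Q / (A * LMTD)
U = 7947 / (196 * 77.9) = 7947 / 15268.4 = 0.5205

0.5205 kW/(m^2*K)


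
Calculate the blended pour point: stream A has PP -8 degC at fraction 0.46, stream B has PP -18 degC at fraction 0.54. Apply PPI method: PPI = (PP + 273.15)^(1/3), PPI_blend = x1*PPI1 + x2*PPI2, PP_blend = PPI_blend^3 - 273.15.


PPI_1 = (-8 + 273.15)^(1/3) = 6.42437
PPI_2 = (-18 + 273.15)^(1/3) = 6.342569
PPI_blend = 0.46 * 6.42437 + 0.54 * 6.342569 = 6.380197
PP_blend = 6.380197^3 - 273.15 = 259.7181 - 273.15 = -13.43

-13.43 degC


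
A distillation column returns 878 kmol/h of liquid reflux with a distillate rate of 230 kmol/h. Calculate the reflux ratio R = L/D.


Reflux ratio definition: R = L / D (liquid returned / distillate withdrawn)
L = 878 kmol/h, D = 230 kmol/h
R = 878 / 230 = 3.817

3.817


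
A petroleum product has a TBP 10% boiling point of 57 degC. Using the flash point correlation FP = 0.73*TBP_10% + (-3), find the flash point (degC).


FP = 0.73 * 57 + (-3) = 38.61

38.61 degC


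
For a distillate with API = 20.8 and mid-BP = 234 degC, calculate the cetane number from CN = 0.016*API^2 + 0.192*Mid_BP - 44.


CN = 0.016 * 20.8^2 + 0.192 * 234 - 44
CN = 6.92224 + 44.928 - 44 = 7.85024

7.85024


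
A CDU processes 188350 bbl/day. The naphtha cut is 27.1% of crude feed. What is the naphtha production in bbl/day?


Crude throughput = 188350 bbl/day
Fraction yield = 27.1%
yield = throughput * fraction / 100
yield = 188350 * 27.1 / 100 = 51042.85

51042.85 bbl/day


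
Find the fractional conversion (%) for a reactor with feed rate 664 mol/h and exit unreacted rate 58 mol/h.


X = (F_in - F_out) / F_in * 100
Moles reacted = 664 - 58 = 606
X = 606 / 664 * 100
= 0.9127 * 100
= 91.27 %

91.27 %


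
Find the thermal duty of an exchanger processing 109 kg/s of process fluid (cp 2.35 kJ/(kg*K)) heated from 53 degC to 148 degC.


Q = m_dot * cp * delta_T
delta_T = 148 - 53 = 95 K
Q = 109 * 2.35 * 95
= 256.15 * 95
= 24334.25 kW

24334.25 kW


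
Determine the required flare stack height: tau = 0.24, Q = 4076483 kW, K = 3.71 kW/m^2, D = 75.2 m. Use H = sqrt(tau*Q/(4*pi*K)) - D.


tau*Q/(4*pi*K) = 0.24 * 4076483 / (4 * pi * 3.71) = 20985.2
sqrt(20985.2) = 144.863
H = 144.863 - 75.2 = 69.66

69.66 m


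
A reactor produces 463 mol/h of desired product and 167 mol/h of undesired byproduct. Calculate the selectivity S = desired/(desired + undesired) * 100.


Selectivity = desired / (desired + undesired) * 100
Total products = 463 + 167 = 630 mol/h
S = 463 / 630 * 100
= 0.7349 * 100
= 73.49 %

73.49 %


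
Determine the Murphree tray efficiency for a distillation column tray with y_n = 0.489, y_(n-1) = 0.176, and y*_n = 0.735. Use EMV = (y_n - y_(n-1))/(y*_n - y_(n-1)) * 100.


Murphree vapor efficiency: EMV = (y_n - y_(n-1)) / (y*_n - y_(n-1)) * 100
EMV = (0.489 - 0.176) / (0.735 - 0.176) * 100 = 0.313 / 0.559 * 100 = 55.99

55.99 %


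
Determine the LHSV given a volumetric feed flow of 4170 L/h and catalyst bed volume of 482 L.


LHSV = volumetric feed rate / catalyst volume
= 4170 L/h / 482 L
= 8.651 h^-1

8.651 h^-1


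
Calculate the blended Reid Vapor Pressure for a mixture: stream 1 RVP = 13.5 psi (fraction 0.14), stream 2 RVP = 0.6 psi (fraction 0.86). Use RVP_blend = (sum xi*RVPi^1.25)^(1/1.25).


Chevron index: RVP_blend = (sum xi*RVPi^1.25)^(1/1.25)
RVP^1.25 terms: 0.14 * 13.5^1.25 + 0.86 * 0.6^1.25 = 4.07695
RVP_blend = 4.07695^(1/1.25) = 3.078

3.078 psi


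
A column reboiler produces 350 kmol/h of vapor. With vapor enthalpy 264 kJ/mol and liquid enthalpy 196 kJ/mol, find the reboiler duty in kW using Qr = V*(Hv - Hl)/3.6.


Qr = 350 * (264 - 196) / 3.6 = 350 * 68 / 3.6 = 6611

6611 kW


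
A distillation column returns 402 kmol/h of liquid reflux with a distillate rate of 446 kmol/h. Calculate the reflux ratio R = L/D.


Reflux ratio definition: R = L / D (liquid returned / distillate withdrawn)
L = 402 kmol/h, D = 446 kmol/h
R = 402 / 446 = 0.9013

0.9013


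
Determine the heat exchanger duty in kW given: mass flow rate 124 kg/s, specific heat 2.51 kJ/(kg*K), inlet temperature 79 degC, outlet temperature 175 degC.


Q = m_dot * cp * delta_T
delta_T = 175 - 79 = 96 K
Q = 124 * 2.51 * 96
= 311.24 * 96
= 29879.04 kW

29879.04 kW


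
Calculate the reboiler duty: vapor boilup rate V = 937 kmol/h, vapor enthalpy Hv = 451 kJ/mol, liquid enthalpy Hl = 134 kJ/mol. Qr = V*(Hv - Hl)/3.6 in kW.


Qr = 937 * (451 - 134) / 3.6 = 937 * 317 / 3.6 = 82510

82510 kW


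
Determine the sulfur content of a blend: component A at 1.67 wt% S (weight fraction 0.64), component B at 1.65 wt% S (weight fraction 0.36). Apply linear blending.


Linear sulfur blending: S_blend = x1*S1 + x2*S2
Contribution 1: 0.64 * 1.67 = 1.0688 wt%
Contribution 2: 0.36 * 1.65 = 0.594 wt%
S_blend = 1.0688 + 0.594 = 1.6628

1.6628 wt%


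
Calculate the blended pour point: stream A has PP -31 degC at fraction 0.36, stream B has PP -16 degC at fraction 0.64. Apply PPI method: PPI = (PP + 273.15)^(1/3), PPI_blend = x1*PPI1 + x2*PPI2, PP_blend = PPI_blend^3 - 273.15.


PPI_1 = (-31 + 273.15)^(1/3) = 6.232967
PPI_2 = (-16 + 273.15)^(1/3) = 6.359098
PPI_blend = 0.36 * 6.232967 + 0.64 * 6.359098 = 6.313691
PP_blend = 6.313691^3 - 273.15 = 251.6807 - 273.15 = -21.47

-21.47 degC
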